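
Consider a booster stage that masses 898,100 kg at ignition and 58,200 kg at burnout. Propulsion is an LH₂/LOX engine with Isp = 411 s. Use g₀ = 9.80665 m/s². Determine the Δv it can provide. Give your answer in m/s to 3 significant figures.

v_e = Isp · g₀ = 411 × 9.80665 = 4030.5 m/s.
Δv = v_e · ln(m₀/m_f) = 4030.5 × ln(15.43) = 4030.5 × 2.7364 ≈ 11029.1 m/s.

Δv ≈ 11000 m/s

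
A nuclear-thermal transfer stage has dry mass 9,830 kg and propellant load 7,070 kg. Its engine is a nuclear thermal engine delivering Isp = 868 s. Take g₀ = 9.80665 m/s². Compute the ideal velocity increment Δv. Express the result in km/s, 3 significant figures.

v_e = Isp · g₀ = 868 × 9.80665 = 8512.2 m/s.
m₀ = m_dry + m_prop = 9,830 + 7,070 = 16,900 kg.
By the Tsiolkovsky rocket equation, Δv = v_e · ln(m₀/m_f) = 8512.2 × ln(1.719) = 8512.2 × 0.5419 ≈ 4612.5 m/s.

Δv ≈ 4.61 km/s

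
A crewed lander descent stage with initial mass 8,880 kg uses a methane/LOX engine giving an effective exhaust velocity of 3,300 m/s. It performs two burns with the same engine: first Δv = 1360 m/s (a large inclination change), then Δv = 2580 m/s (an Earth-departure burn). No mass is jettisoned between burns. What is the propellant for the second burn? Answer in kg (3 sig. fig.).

propellant for the second burn ≈ 3190 kg

After the first burn: m = 8880 × exp(−1360/3300.0) = 8880 × 0.66224 = 5,880.69 kg.
After the second burn: m = 5,880.69 × exp(−2580/3300.0) = 5,880.69 × 0.45757 = 2,690.83 kg.
Second-burn propellant = 5,880.69 − 2,690.83 = 3,189.86 kg.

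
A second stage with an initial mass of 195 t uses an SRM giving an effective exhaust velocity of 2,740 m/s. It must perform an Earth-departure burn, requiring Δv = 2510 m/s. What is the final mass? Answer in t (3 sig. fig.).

Rocket equation: m₀/m_f = exp(Δv / v_e) = exp(2510 / 2740.0) = exp(0.9161) = 2.4994.
m_f = m₀ / 2.4994 = 195 / 2.4994 = 78.0187 t.

final mass ≈ 78.0 t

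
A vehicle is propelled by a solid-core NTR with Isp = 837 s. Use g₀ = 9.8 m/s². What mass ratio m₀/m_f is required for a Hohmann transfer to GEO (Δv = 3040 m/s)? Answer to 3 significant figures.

mass ratio ≈ 1.45

v_e = Isp · g₀ = 837 × 9.8 = 8202.6 m/s.
m₀/m_f = exp(Δv / v_e) = exp(3040 / 8202.6) = exp(0.3706) = 1.4486.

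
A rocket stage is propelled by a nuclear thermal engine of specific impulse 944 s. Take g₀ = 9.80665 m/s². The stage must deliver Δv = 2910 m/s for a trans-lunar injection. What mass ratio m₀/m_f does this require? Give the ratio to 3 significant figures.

v_e = Isp · g₀ = 944 × 9.80665 = 9257.5 m/s.
Using Δv = v_e ln(m₀/m_f): m₀/m_f = exp(Δv / v_e) = exp(2910 / 9257.5) = exp(0.3143) = 1.3694.

mass ratio ≈ 1.37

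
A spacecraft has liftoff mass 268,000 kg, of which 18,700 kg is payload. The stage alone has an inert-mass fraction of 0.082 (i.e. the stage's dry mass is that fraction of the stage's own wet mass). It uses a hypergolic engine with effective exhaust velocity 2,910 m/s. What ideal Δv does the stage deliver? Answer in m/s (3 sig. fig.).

Δv ≈ 5600 m/s

Stage wet mass = m₀ − payload = 268,000 − 18,700 = 249,300 kg.
Stage dry mass = ε × stage wet mass = 0.082 × 249,300 = 20,442.6 kg.
Burnout mass m_f = stage dry + payload = 20,442.6 + 18,700 = 39,142.6 kg.
By the Tsiolkovsky rocket equation, Δv = v_e · ln(268,000/39,142.6) = 2910.0 × ln(6.847) = 2910.0 × 1.9238 ≈ 5598 m/s.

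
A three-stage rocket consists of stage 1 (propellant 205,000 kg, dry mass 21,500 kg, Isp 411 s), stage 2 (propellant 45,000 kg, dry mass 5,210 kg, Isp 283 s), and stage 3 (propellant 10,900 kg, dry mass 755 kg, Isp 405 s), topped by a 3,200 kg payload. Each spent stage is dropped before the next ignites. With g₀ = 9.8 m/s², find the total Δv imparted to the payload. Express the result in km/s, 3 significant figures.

Δv ≈ 13.4 km/s

Ignition mass of stage 1 = 205,000+21,500 + 45,000+5,210 + 10,900+755 + 3,200 = 291,565 kg.
Stage 1: m₀ = 291,565 kg, m_f = 291,565 − 205,000 = 86,565 kg; Δv = 411×9.8×ln(3.368) = 4027.8×1.2144 ≈ 4891 m/s.
Stage 2: m₀ = 65,065 kg, m_f = 65,065 − 45,000 = 20,065 kg; Δv = 283×9.8×ln(3.243) = 2773.4×1.1764 ≈ 3263 m/s.
Stage 3: m₀ = 14,855 kg, m_f = 14,855 − 10,900 = 3,955 kg; Δv = 405×9.8×ln(3.756) = 3969.0×1.3234 ≈ 5252 m/s.
Total Δv = 4891 + 3263 + 5252 = 13406 m/s.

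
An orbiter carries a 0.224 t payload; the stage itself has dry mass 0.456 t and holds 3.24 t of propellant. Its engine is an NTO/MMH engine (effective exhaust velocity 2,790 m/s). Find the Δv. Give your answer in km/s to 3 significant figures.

Δv ≈ 4.89 km/s

m₀ = payload + dry + propellant = 0.224 + 0.456 + 3.24 = 3.92 t.
m_f = payload + dry = 0.224 + 0.456 = 0.68 t.
Δv = v_e · ln(m₀/m_f) = 2790.0 × ln(5.765) = 2790.0 × 1.7518 ≈ 4887.4 m/s.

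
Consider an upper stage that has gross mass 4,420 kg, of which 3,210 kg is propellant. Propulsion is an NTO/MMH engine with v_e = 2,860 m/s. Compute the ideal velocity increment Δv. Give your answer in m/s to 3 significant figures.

m_f = m₀ − m_prop = 4,420 − 3,210 = 1,210 kg.
By the Tsiolkovsky rocket equation, Δv = v_e · ln(m₀/m_f) = 2860.0 × ln(3.653) = 2860.0 × 1.2955 ≈ 3705.2 m/s.

Δv ≈ 3710 m/s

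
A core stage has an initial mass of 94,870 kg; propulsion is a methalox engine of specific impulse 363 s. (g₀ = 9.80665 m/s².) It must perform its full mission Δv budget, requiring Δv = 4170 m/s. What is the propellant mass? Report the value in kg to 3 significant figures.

v_e = Isp · g₀ = 363 × 9.80665 = 3559.8 m/s.
m₀/m_f = exp(Δv / v_e) = exp(4170 / 3559.8) = exp(1.1714) = 3.2265.
m_f = 94,870 / 3.2265 = 29,403.4 kg, so propellant = m₀ − m_f = 94,870 − 29,403.4 = 65,466.6 kg.

propellant mass ≈ 65500 kg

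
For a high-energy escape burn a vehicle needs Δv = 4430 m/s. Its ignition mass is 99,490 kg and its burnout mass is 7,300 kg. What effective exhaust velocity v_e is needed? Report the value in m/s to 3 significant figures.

ln(m₀/m_f) = ln(99490/7300) = ln(13.63) = 2.6122.
v_e = Δv / ln(m₀/m_f) = 4430 / 2.6122 = 1695.9 m/s.

v_e ≈ 1700 m/s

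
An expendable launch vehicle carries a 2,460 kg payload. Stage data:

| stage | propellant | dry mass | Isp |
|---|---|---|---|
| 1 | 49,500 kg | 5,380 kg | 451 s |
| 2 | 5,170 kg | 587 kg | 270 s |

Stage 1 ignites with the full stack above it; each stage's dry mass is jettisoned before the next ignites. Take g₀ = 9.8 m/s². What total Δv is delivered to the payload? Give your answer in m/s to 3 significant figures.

Ignition mass of stage 1 = 49,500+5,380 + 5,170+587 + 2,460 = 63,097 kg.
Stage 1: m₀ = 63,097 kg, m_f = 63,097 − 49,500 = 13,597 kg; Δv = 451×9.8×ln(4.641) = 4419.8×1.5348 ≈ 6784 m/s.
Stage 2: m₀ = 8,217 kg, m_f = 8,217 − 5,170 = 3,047 kg; Δv = 270×9.8×ln(2.697) = 2646.0×0.9920 ≈ 2625 m/s.
Total Δv = 6784 + 2625 = 9409 m/s.

Δv ≈ 9410 m/s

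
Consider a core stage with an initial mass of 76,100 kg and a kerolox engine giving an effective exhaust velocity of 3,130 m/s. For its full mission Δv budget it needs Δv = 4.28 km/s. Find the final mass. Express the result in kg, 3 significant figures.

final mass ≈ 19400 kg

m₀/m_f = exp(Δv / v_e) = exp(4280 / 3130.0) = exp(1.3674) = 3.9252.
m_f = m₀ / 3.9252 = 76,100 / 3.9252 = 19,387.5 kg.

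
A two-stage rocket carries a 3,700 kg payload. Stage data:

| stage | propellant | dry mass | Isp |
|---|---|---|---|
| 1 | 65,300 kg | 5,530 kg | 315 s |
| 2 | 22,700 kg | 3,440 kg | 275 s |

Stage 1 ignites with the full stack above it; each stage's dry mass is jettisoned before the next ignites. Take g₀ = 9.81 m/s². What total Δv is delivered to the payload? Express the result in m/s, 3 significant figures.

Ignition mass of stage 1 = 65,300+5,530 + 22,700+3,440 + 3,700 = 100,670 kg.
Stage 1: m₀ = 100,670 kg, m_f = 100,670 − 65,300 = 35,370 kg; Δv = 315×9.81×ln(2.846) = 3090.2×1.0460 ≈ 3232 m/s.
Stage 2: m₀ = 29,840 kg, m_f = 29,840 − 22,700 = 7,140 kg; Δv = 275×9.81×ln(4.179) = 2697.8×1.4301 ≈ 3858 m/s.
Total Δv = 3232 + 3858 = 7090 m/s.

Δv ≈ 7090 m/s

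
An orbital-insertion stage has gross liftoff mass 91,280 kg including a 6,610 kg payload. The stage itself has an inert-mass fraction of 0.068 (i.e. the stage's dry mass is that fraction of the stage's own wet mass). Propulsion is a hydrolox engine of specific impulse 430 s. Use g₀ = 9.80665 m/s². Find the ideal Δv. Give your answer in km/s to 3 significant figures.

Δv ≈ 8.43 km/s

Stage wet mass = m₀ − payload = 91,280 − 6,610 = 84,670 kg.
Stage dry mass = ε × stage wet mass = 0.068 × 84,670 = 5,757.56 kg.
Burnout mass m_f = stage dry + payload = 5,757.56 + 6,610 = 12,367.56 kg.
v_e = Isp · g₀ = 430 × 9.80665 = 4216.9 m/s.
From the ideal rocket equation, Δv = v_e · ln(91,280/12,367.56) = 4216.9 × ln(7.381) = 4216.9 × 1.9989 ≈ 8429 m/s.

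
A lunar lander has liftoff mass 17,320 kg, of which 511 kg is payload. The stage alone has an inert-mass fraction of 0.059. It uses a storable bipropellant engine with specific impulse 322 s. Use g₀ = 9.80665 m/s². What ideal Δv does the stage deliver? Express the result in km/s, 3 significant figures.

Δv ≈ 7.72 km/s

Stage wet mass = m₀ − payload = 17,320 − 511 = 16,809 kg.
Stage dry mass = ε × stage wet mass = 0.059 × 16,809 = 991.731 kg.
Burnout mass m_f = stage dry + payload = 991.731 + 511 = 1,502.731 kg.
v_e = Isp · g₀ = 322 × 9.80665 = 3157.7 m/s.
From the ideal rocket equation, Δv = v_e · ln(17,320/1,502.731) = 3157.7 × ln(11.53) = 3157.7 × 2.4446 ≈ 7719 m/s.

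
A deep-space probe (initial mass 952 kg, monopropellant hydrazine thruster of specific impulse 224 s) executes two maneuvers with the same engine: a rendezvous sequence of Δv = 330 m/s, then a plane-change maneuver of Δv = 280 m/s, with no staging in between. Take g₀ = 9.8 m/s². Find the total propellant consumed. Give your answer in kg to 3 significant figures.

total propellant consumed ≈ 231 kg

v_e = Isp · g₀ = 224 × 9.8 = 2195.2 m/s.
After the first burn: m = 952 × exp(−330/2195.2) = 952 × 0.86043 = 819.129 kg.
After the second burn: m = 819.129 × exp(−280/2195.2) = 819.129 × 0.88025 = 721.038 kg.
Total propellant = m₀ − m_final = 952 − 721.038 = 230.962 kg.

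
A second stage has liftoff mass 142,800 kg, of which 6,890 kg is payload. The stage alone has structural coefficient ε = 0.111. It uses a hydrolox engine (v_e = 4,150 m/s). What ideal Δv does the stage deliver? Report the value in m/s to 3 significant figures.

Stage wet mass = m₀ − payload = 142,800 − 6,890 = 135,910 kg.
Stage dry mass = ε × stage wet mass = 0.111 × 135,910 = 15,086 kg.
Burnout mass m_f = stage dry + payload = 15,086 + 6,890 = 21,976 kg.
Using Δv = v_e ln(m₀/m_f): Δv = v_e · ln(142,800/21,976) = 4150.0 × ln(6.498) = 4150.0 × 1.8715 ≈ 7767 m/s.

Δv ≈ 7770 m/s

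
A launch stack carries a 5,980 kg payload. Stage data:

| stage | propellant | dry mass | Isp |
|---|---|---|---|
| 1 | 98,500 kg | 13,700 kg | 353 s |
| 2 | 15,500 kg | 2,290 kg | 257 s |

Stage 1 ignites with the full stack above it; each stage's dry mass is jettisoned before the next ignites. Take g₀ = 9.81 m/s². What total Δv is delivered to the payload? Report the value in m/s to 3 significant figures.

Δv ≈ 7130 m/s

Ignition mass of stage 1 = 98,500+13,700 + 15,500+2,290 + 5,980 = 135,970 kg.
Stage 1: m₀ = 135,970 kg, m_f = 135,970 − 98,500 = 37,470 kg; Δv = 353×9.81×ln(3.629) = 3462.9×1.2889 ≈ 4463 m/s.
Stage 2: m₀ = 23,770 kg, m_f = 23,770 − 15,500 = 8,270 kg; Δv = 257×9.81×ln(2.874) = 2521.2×1.0558 ≈ 2662 m/s.
Total Δv = 4463 + 2662 = 7125 m/s.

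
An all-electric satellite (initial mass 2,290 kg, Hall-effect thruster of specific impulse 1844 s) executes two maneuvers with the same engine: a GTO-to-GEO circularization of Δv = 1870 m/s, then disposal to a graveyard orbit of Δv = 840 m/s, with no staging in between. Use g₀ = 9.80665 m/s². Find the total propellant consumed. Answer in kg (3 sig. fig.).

total propellant consumed ≈ 319 kg

v_e = Isp · g₀ = 1844 × 9.80665 = 18083.5 m/s.
After the first burn: m = 2290 × exp(−1870/18083.5) = 2290 × 0.90176 = 2,065.03 kg.
After the second burn: m = 2,065.03 × exp(−840/18083.5) = 2,065.03 × 0.95461 = 1,971.3 kg.
Total propellant = m₀ − m_final = 2290 − 1,971.3 = 318.7 kg.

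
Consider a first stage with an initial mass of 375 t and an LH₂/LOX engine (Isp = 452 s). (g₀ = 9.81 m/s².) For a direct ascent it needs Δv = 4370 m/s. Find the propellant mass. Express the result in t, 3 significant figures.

v_e = Isp · g₀ = 452 × 9.81 = 4434.1 m/s.
From the ideal rocket equation, m₀/m_f = exp(Δv / v_e) = exp(4370 / 4434.1) = exp(0.9855) = 2.6793.
m_f = 375 / 2.6793 = 139.962 t, so propellant = m₀ − m_f = 375 − 139.962 = 235.038 t.

propellant mass ≈ 235 t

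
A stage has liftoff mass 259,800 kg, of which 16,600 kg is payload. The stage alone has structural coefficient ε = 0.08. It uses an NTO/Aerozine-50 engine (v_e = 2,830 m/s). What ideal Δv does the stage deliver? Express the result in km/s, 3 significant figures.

Stage wet mass = m₀ − payload = 259,800 − 16,600 = 243,200 kg.
Stage dry mass = ε × stage wet mass = 0.08 × 243,200 = 19,456 kg.
Burnout mass m_f = stage dry + payload = 19,456 + 16,600 = 36,056 kg.
Δv = v_e · ln(259,800/36,056) = 2830.0 × ln(7.205) = 2830.0 × 1.9748 ≈ 5589 m/s.

Δv ≈ 5.59 km/s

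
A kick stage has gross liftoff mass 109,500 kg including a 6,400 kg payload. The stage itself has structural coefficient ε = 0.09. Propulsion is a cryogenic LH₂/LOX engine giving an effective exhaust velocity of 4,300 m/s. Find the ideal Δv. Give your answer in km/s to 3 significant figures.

Δv ≈ 8.36 km/s

Stage wet mass = m₀ − payload = 109,500 − 6,400 = 103,100 kg.
Stage dry mass = ε × stage wet mass = 0.09 × 103,100 = 9,279 kg.
Burnout mass m_f = stage dry + payload = 9,279 + 6,400 = 15,679 kg.
Δv = v_e · ln(109,500/15,679) = 4300.0 × ln(6.984) = 4300.0 × 1.9436 ≈ 8357 m/s.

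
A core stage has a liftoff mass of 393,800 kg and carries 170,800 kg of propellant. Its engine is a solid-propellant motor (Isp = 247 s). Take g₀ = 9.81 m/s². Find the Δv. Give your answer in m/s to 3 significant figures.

Δv ≈ 1380 m/s

v_e = Isp · g₀ = 247 × 9.81 = 2423.1 m/s.
m_f = m₀ − m_prop = 393,800 − 170,800 = 223,000 kg.
Using Δv = v_e ln(m₀/m_f): Δv = v_e · ln(m₀/m_f) = 2423.1 × ln(1.766) = 2423.1 × 0.5687 ≈ 1377.9 m/s.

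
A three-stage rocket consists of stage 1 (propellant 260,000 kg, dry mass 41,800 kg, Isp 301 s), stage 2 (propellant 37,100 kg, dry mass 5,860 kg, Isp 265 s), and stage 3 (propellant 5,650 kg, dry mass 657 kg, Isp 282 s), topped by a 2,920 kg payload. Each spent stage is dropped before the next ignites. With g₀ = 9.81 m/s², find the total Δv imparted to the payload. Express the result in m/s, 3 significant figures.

Δv ≈ 9760 m/s

Ignition mass of stage 1 = 260,000+41,800 + 37,100+5,860 + 5,650+657 + 2,920 = 353,987 kg.
Stage 1: m₀ = 353,987 kg, m_f = 353,987 − 260,000 = 93,987 kg; Δv = 301×9.81×ln(3.766) = 2952.8×1.3261 ≈ 3916 m/s.
Stage 2: m₀ = 52,187 kg, m_f = 52,187 − 37,100 = 15,087 kg; Δv = 265×9.81×ln(3.459) = 2599.7×1.2410 ≈ 3226 m/s.
Stage 3: m₀ = 9,227 kg, m_f = 9,227 − 5,650 = 3,577 kg; Δv = 282×9.81×ln(2.58) = 2766.4×0.9476 ≈ 2621 m/s.
Total Δv = 3916 + 3226 + 2621 = 9763 m/s.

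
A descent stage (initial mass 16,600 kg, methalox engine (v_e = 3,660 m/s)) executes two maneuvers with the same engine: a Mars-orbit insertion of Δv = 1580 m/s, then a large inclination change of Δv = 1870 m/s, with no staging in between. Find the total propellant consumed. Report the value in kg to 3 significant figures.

total propellant consumed ≈ 10100 kg

After the first burn: m = 16600 × exp(−1580/3660.0) = 16600 × 0.64941 = 10,780.2 kg.
After the second burn: m = 10,780.2 × exp(−1870/3660.0) = 10,780.2 × 0.59994 = 6,467.47 kg.
Total propellant = m₀ − m_final = 16600 − 6,467.47 = 10,132.53 kg.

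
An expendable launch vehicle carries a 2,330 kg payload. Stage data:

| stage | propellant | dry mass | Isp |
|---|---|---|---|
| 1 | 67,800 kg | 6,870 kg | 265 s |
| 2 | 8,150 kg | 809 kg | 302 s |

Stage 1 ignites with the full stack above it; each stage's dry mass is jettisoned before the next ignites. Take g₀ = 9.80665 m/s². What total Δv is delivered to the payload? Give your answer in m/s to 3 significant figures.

Ignition mass of stage 1 = 67,800+6,870 + 8,150+809 + 2,330 = 85,959 kg.
Stage 1: m₀ = 85,959 kg, m_f = 85,959 − 67,800 = 18,159 kg; Δv = 265×9.80665×ln(4.734) = 2598.8×1.5547 ≈ 4040 m/s.
Stage 2: m₀ = 11,289 kg, m_f = 11,289 − 8,150 = 3,139 kg; Δv = 302×9.80665×ln(3.596) = 2961.6×1.2799 ≈ 3791 m/s.
Total Δv = 4040 + 3791 = 7831 m/s.

Δv ≈ 7830 m/s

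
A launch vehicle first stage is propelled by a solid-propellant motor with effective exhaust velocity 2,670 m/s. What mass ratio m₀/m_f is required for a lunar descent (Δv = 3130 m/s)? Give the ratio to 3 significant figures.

m₀/m_f = exp(Δv / v_e) = exp(3130 / 2670.0) = exp(1.1723) = 3.2294.

mass ratio ≈ 3.23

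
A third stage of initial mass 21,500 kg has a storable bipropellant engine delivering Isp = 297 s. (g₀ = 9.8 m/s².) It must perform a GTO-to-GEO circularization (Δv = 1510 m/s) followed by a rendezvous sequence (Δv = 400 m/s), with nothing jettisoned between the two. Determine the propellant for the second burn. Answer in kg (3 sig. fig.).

v_e = Isp · g₀ = 297 × 9.8 = 2910.6 m/s.
After the first burn: m = 21500 × exp(−1510/2910.6) = 21500 × 0.59524 = 12,797.7 kg.
After the second burn: m = 12,797.7 × exp(−400/2910.6) = 12,797.7 × 0.87160 = 11,154.5 kg.
Second-burn propellant = 12,797.7 − 11,154.5 = 1,643.2 kg.

propellant for the second burn ≈ 1640 kg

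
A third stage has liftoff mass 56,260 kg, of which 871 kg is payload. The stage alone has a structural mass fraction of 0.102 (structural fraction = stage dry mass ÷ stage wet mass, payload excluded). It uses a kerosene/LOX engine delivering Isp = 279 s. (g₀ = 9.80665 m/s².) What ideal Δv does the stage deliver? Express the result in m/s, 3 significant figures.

Stage wet mass = m₀ − payload = 56,260 − 871 = 55,389 kg.
Stage dry mass = ε × stage wet mass = 0.102 × 55,389 = 5,649.68 kg.
Burnout mass m_f = stage dry + payload = 5,649.68 + 871 = 6,520.68 kg.
v_e = Isp · g₀ = 279 × 9.80665 = 2736.1 m/s.
By the Tsiolkovsky rocket equation, Δv = v_e · ln(56,260/6,520.68) = 2736.1 × ln(8.628) = 2736.1 × 2.1550 ≈ 5896 m/s.

Δv ≈ 5900 m/s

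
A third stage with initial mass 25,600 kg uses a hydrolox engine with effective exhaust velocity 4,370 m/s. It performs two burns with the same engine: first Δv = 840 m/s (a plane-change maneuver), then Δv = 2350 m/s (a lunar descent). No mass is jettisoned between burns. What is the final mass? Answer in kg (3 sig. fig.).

final mass ≈ 12300 kg

After the first burn: m = 25600 × exp(−840/4370.0) = 25600 × 0.82513 = 21,123.3 kg.
After the second burn: m = 21,123.3 × exp(−2350/4370.0) = 21,123.3 × 0.58406 = 12,337.3 kg.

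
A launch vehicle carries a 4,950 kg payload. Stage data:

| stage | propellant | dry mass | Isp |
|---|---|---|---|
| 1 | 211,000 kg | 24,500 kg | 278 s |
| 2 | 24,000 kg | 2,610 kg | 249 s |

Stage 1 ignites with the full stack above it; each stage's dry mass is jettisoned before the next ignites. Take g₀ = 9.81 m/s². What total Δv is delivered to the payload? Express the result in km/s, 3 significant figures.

Δv ≈ 7.75 km/s

Ignition mass of stage 1 = 211,000+24,500 + 24,000+2,610 + 4,950 = 267,060 kg.
Stage 1: m₀ = 267,060 kg, m_f = 267,060 − 211,000 = 56,060 kg; Δv = 278×9.81×ln(4.764) = 2727.2×1.5611 ≈ 4257 m/s.
Stage 2: m₀ = 31,560 kg, m_f = 31,560 − 24,000 = 7,560 kg; Δv = 249×9.81×ln(4.175) = 2442.7×1.4290 ≈ 3491 m/s.
Total Δv = 4257 + 3491 = 7748 m/s.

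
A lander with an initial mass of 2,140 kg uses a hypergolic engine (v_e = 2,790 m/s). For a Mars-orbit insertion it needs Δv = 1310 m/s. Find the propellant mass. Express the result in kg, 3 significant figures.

propellant mass ≈ 802 kg

Using Δv = v_e ln(m₀/m_f): m₀/m_f = exp(Δv / v_e) = exp(1310 / 2790.0) = exp(0.4695) = 1.5992.
m_f = 2,140 / 1.5992 = 1,338.17 kg, so propellant = m₀ − m_f = 2,140 − 1,338.17 = 801.83 kg.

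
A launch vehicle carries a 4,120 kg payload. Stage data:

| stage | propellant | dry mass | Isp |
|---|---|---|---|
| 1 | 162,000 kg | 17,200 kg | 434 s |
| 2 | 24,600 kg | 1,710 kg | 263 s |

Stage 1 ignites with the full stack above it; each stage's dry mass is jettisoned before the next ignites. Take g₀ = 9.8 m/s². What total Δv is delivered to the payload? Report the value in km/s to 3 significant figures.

Ignition mass of stage 1 = 162,000+17,200 + 24,600+1,710 + 4,120 = 209,630 kg.
Stage 1: m₀ = 209,630 kg, m_f = 209,630 − 162,000 = 47,630 kg; Δv = 434×9.8×ln(4.401) = 4253.2×1.4819 ≈ 6303 m/s.
Stage 2: m₀ = 30,430 kg, m_f = 30,430 − 24,600 = 5,830 kg; Δv = 263×9.8×ln(5.22) = 2577.4×1.6524 ≈ 4259 m/s.
Total Δv = 6303 + 4259 = 10562 m/s.

Δv ≈ 10.6 km/s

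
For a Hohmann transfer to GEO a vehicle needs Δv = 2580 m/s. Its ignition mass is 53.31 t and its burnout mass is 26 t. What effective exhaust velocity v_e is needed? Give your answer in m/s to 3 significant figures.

v_e ≈ 3590 m/s

ln(m₀/m_f) = ln(53310/26000) = ln(2.05) = 0.7180.
By the Tsiolkovsky rocket equation, v_e = Δv / ln(m₀/m_f) = 2580 / 0.7180 = 3593.2 m/s.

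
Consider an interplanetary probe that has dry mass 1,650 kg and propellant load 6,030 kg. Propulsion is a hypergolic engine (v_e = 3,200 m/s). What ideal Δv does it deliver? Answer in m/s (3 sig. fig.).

m₀ = m_dry + m_prop = 1,650 + 6,030 = 7,680 kg.
Using Δv = v_e ln(m₀/m_f): Δv = v_e · ln(m₀/m_f) = 3200.0 × ln(4.655) = 3200.0 × 1.5378 ≈ 4921.1 m/s.

Δv ≈ 4920 m/s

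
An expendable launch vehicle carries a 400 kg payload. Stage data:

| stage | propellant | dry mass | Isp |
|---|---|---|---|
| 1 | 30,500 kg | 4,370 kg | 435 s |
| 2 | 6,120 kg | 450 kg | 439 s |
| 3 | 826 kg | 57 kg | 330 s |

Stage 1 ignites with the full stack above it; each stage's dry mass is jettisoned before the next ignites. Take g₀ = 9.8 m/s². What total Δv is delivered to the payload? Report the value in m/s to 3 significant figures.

Ignition mass of stage 1 = 30,500+4,370 + 6,120+450 + 826+57 + 400 = 42,723 kg.
Stage 1: m₀ = 42,723 kg, m_f = 42,723 − 30,500 = 12,223 kg; Δv = 435×9.8×ln(3.495) = 4263.0×1.2514 ≈ 5335 m/s.
Stage 2: m₀ = 7,853 kg, m_f = 7,853 − 6,120 = 1,733 kg; Δv = 439×9.8×ln(4.531) = 4302.2×1.5110 ≈ 6501 m/s.
Stage 3: m₀ = 1,283 kg, m_f = 1,283 − 826 = 457 kg; Δv = 330×9.8×ln(2.807) = 3234.0×1.0323 ≈ 3338 m/s.
Total Δv = 5335 + 6501 + 3338 = 15174 m/s.

Δv ≈ 15200 m/s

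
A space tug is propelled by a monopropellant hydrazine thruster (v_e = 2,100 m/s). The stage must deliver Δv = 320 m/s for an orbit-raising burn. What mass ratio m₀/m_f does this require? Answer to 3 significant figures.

mass ratio ≈ 1.16

Using Δv = v_e ln(m₀/m_f): m₀/m_f = exp(Δv / v_e) = exp(320 / 2100.0) = exp(0.1524) = 1.1646.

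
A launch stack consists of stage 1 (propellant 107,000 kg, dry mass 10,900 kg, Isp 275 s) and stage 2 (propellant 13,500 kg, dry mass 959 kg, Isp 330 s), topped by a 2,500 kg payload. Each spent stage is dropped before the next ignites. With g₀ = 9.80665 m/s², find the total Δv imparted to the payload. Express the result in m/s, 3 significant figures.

Δv ≈ 9400 m/s

Ignition mass of stage 1 = 107,000+10,900 + 13,500+959 + 2,500 = 134,859 kg.
Stage 1: m₀ = 134,859 kg, m_f = 134,859 − 107,000 = 27,859 kg; Δv = 275×9.80665×ln(4.841) = 2696.8×1.5771 ≈ 4253 m/s.
Stage 2: m₀ = 16,959 kg, m_f = 16,959 − 13,500 = 3,459 kg; Δv = 330×9.80665×ln(4.903) = 3236.2×1.5898 ≈ 5145 m/s.
Total Δv = 4253 + 5145 = 9398 m/s.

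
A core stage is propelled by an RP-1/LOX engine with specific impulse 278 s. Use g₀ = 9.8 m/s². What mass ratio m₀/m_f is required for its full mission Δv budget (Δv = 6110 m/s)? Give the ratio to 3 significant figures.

v_e = Isp · g₀ = 278 × 9.8 = 2724.4 m/s.
From the ideal rocket equation, m₀/m_f = exp(Δv / v_e) = exp(6110 / 2724.4) = exp(2.2427) = 9.4187.

mass ratio ≈ 9.42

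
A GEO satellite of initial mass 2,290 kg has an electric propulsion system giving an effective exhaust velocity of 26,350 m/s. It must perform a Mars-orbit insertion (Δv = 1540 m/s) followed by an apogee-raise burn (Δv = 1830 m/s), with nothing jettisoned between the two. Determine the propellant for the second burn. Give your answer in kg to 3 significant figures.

After the first burn: m = 2290 × exp(−1540/26350.0) = 2290 × 0.94323 = 2,160 kg.
After the second burn: m = 2,160 × exp(−1830/26350.0) = 2,160 × 0.93291 = 2,015.09 kg.
Second-burn propellant = 2,160 − 2,015.09 = 144.91 kg.

propellant for the second burn ≈ 145 kg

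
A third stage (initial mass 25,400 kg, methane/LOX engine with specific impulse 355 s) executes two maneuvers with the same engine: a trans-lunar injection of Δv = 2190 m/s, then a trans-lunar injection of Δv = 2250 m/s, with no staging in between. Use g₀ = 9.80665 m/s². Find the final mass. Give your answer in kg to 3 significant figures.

final mass ≈ 7090 kg

v_e = Isp · g₀ = 355 × 9.80665 = 3481.4 m/s.
After the first burn: m = 25400 × exp(−2190/3481.4) = 25400 × 0.53309 = 13,540.5 kg.
After the second burn: m = 13,540.5 × exp(−2250/3481.4) = 13,540.5 × 0.52398 = 7,094.95 kg.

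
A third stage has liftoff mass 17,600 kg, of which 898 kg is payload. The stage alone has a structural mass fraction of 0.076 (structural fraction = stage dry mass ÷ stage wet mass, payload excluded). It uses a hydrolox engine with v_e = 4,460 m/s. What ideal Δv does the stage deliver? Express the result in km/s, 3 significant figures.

Δv ≈ 9.34 km/s

Stage wet mass = m₀ − payload = 17,600 − 898 = 16,702 kg.
Stage dry mass = ε × stage wet mass = 0.076 × 16,702 = 1,269.35 kg.
Burnout mass m_f = stage dry + payload = 1,269.35 + 898 = 2,167.35 kg.
Using Δv = v_e ln(m₀/m_f): Δv = v_e · ln(17,600/2,167.35) = 4460.0 × ln(8.121) = 4460.0 × 2.0944 ≈ 9341 m/s.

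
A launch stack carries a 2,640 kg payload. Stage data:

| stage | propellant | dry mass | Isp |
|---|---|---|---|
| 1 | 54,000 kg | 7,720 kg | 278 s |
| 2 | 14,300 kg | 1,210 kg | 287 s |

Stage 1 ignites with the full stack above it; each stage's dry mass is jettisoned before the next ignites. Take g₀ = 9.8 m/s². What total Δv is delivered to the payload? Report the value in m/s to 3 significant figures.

Ignition mass of stage 1 = 54,000+7,720 + 14,300+1,210 + 2,640 = 79,870 kg.
Stage 1: m₀ = 79,870 kg, m_f = 79,870 − 54,000 = 25,870 kg; Δv = 278×9.8×ln(3.087) = 2724.4×1.1273 ≈ 3071 m/s.
Stage 2: m₀ = 18,150 kg, m_f = 18,150 − 14,300 = 3,850 kg; Δv = 287×9.8×ln(4.714) = 2812.6×1.5506 ≈ 4361 m/s.
Total Δv = 3071 + 4361 = 7432 m/s.

Δv ≈ 7430 m/s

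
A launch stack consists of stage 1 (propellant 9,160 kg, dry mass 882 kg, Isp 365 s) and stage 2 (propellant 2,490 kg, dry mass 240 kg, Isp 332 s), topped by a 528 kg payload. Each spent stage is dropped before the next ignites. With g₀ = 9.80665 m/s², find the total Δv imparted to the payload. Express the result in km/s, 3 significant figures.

Ignition mass of stage 1 = 9,160+882 + 2,490+240 + 528 = 13,300 kg.
Stage 1: m₀ = 13,300 kg, m_f = 13,300 − 9,160 = 4,140 kg; Δv = 365×9.80665×ln(3.213) = 3579.4×1.1671 ≈ 4177 m/s.
Stage 2: m₀ = 3,258 kg, m_f = 3,258 − 2,490 = 768 kg; Δv = 332×9.80665×ln(4.242) = 3255.8×1.4451 ≈ 4705 m/s.
Total Δv = 4177 + 4705 = 8882 m/s.

Δv ≈ 8.88 km/s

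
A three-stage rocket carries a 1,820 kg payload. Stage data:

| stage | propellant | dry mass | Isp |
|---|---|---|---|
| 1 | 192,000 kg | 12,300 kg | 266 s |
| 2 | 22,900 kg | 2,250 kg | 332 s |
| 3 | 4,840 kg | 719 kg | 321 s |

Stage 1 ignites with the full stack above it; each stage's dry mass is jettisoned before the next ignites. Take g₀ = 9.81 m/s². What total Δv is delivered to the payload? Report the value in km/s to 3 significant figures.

Ignition mass of stage 1 = 192,000+12,300 + 22,900+2,250 + 4,840+719 + 1,820 = 236,829 kg.
Stage 1: m₀ = 236,829 kg, m_f = 236,829 − 192,000 = 44,829 kg; Δv = 266×9.81×ln(5.283) = 2609.5×1.6645 ≈ 4343 m/s.
Stage 2: m₀ = 32,529 kg, m_f = 32,529 − 22,900 = 9,629 kg; Δv = 332×9.81×ln(3.378) = 3256.9×1.2174 ≈ 3965 m/s.
Stage 3: m₀ = 7,379 kg, m_f = 7,379 − 4,840 = 2,539 kg; Δv = 321×9.81×ln(2.906) = 3149.0×1.0669 ≈ 3360 m/s.
Total Δv = 4343 + 3965 + 3360 = 11668 m/s.

Δv ≈ 11.7 km/s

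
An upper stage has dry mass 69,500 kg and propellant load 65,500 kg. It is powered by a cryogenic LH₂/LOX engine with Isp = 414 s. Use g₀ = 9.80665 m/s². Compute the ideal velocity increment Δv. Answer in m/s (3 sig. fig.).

v_e = Isp · g₀ = 414 × 9.80665 = 4060.0 m/s.
m₀ = m_dry + m_prop = 69,500 + 65,500 = 135,000 kg.
By the Tsiolkovsky rocket equation, Δv = v_e · ln(m₀/m_f) = 4060.0 × ln(1.942) = 4060.0 × 0.6639 ≈ 2695.6 m/s.

Δv ≈ 2700 m/s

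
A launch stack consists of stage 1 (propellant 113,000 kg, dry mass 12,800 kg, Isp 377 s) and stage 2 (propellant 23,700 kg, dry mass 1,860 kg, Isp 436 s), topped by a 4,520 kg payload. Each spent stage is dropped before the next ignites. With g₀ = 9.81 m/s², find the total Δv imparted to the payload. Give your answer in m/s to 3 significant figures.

Δv ≈ 11400 m/s

Ignition mass of stage 1 = 113,000+12,800 + 23,700+1,860 + 4,520 = 155,880 kg.
Stage 1: m₀ = 155,880 kg, m_f = 155,880 − 113,000 = 42,880 kg; Δv = 377×9.81×ln(3.635) = 3698.4×1.2907 ≈ 4773 m/s.
Stage 2: m₀ = 30,080 kg, m_f = 30,080 − 23,700 = 6,380 kg; Δv = 436×9.81×ln(4.715) = 4277.2×1.5507 ≈ 6633 m/s.
Total Δv = 4773 + 6633 = 11406 m/s.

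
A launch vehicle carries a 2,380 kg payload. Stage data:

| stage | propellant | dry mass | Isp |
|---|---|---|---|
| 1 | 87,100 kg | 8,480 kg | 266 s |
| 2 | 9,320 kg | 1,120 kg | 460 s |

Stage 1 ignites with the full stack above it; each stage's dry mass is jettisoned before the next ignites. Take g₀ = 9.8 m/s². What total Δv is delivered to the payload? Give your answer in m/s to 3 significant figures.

Ignition mass of stage 1 = 87,100+8,480 + 9,320+1,120 + 2,380 = 108,400 kg.
Stage 1: m₀ = 108,400 kg, m_f = 108,400 − 87,100 = 21,300 kg; Δv = 266×9.8×ln(5.089) = 2606.8×1.6271 ≈ 4242 m/s.
Stage 2: m₀ = 12,820 kg, m_f = 12,820 − 9,320 = 3,500 kg; Δv = 460×9.8×ln(3.663) = 4508.0×1.2982 ≈ 5852 m/s.
Total Δv = 4242 + 5852 = 10094 m/s.

Δv ≈ 10100 m/s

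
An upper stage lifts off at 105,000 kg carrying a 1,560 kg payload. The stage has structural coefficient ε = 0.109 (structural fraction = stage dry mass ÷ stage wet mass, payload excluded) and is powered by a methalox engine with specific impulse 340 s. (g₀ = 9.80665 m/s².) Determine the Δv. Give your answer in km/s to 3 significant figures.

Stage wet mass = m₀ − payload = 105,000 − 1,560 = 103,440 kg.
Stage dry mass = ε × stage wet mass = 0.109 × 103,440 = 11,275 kg.
Burnout mass m_f = stage dry + payload = 11,275 + 1,560 = 12,835 kg.
v_e = Isp · g₀ = 340 × 9.80665 = 3334.3 m/s.
Δv = v_e · ln(105,000/12,835) = 3334.3 × ln(8.181) = 3334.3 × 2.1018 ≈ 7008 m/s.

Δv ≈ 7.01 km/s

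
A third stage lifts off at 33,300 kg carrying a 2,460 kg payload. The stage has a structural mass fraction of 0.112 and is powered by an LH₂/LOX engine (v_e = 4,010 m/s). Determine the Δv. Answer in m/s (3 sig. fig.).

Stage wet mass = m₀ − payload = 33,300 − 2,460 = 30,840 kg.
Stage dry mass = ε × stage wet mass = 0.112 × 30,840 = 3,454.08 kg.
Burnout mass m_f = stage dry + payload = 3,454.08 + 2,460 = 5,914.08 kg.
Δv = v_e · ln(33,300/5,914.08) = 4010.0 × ln(5.631) = 4010.0 × 1.7282 ≈ 6930 m/s.

Δv ≈ 6930 m/s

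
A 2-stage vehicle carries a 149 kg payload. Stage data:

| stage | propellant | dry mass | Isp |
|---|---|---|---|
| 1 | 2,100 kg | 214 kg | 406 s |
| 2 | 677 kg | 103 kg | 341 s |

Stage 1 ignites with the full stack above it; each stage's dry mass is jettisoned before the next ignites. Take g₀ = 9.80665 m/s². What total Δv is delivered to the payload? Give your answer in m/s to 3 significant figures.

Ignition mass of stage 1 = 2,100+214 + 677+103 + 149 = 3,243 kg.
Stage 1: m₀ = 3,243 kg, m_f = 3,243 − 2,100 = 1,143 kg; Δv = 406×9.80665×ln(2.837) = 3981.5×1.0428 ≈ 4152 m/s.
Stage 2: m₀ = 929 kg, m_f = 929 − 677 = 252 kg; Δv = 341×9.80665×ln(3.687) = 3344.1×1.3047 ≈ 4363 m/s.
Total Δv = 4152 + 4363 = 8515 m/s.

Δv ≈ 8520 m/s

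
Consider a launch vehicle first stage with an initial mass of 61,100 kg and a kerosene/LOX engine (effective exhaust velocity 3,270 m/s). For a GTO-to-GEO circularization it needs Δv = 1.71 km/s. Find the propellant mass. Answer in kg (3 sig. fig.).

From the ideal rocket equation, m₀/m_f = exp(Δv / v_e) = exp(1710 / 3270.0) = exp(0.5229) = 1.6870.
m_f = 61,100 / 1.6870 = 36,218.1 kg, so propellant = m₀ − m_f = 61,100 − 36,218.1 = 24,881.9 kg.

propellant mass ≈ 24900 kg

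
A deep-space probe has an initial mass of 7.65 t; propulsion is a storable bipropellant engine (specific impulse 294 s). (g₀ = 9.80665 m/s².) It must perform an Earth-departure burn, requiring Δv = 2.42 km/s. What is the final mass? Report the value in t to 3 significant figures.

final mass ≈ 3.30 t

v_e = Isp · g₀ = 294 × 9.80665 = 2883.2 m/s.
Using Δv = v_e ln(m₀/m_f): m₀/m_f = exp(Δv / v_e) = exp(2420 / 2883.2) = exp(0.8394) = 2.3149.
m_f = m₀ / 2.3149 = 7.65 / 2.3149 = 3.30468 t.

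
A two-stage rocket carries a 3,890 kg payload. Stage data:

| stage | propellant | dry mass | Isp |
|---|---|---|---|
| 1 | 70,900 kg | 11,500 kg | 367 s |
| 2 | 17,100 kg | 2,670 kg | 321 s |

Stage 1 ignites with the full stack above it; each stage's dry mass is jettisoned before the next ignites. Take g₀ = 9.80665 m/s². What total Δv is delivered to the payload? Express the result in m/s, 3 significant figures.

Δv ≈ 8010 m/s

Ignition mass of stage 1 = 70,900+11,500 + 17,100+2,670 + 3,890 = 106,060 kg.
Stage 1: m₀ = 106,060 kg, m_f = 106,060 − 70,900 = 35,160 kg; Δv = 367×9.80665×ln(3.016) = 3599.0×1.1041 ≈ 3974 m/s.
Stage 2: m₀ = 23,660 kg, m_f = 23,660 − 17,100 = 6,560 kg; Δv = 321×9.80665×ln(3.607) = 3147.9×1.2828 ≈ 4038 m/s.
Total Δv = 3974 + 4038 = 8012 m/s.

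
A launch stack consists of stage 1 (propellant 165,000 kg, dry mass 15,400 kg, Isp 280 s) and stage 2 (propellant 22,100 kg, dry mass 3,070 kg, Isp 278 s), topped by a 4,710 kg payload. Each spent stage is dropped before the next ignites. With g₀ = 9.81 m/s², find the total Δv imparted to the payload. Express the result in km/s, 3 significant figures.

Ignition mass of stage 1 = 165,000+15,400 + 22,100+3,070 + 4,710 = 210,280 kg.
Stage 1: m₀ = 210,280 kg, m_f = 210,280 − 165,000 = 45,280 kg; Δv = 280×9.81×ln(4.644) = 2746.8×1.5356 ≈ 4218 m/s.
Stage 2: m₀ = 29,880 kg, m_f = 29,880 − 22,100 = 7,780 kg; Δv = 278×9.81×ln(3.841) = 2727.2×1.3456 ≈ 3670 m/s.
Total Δv = 4218 + 3670 = 7888 m/s.

Δv ≈ 7.89 km/s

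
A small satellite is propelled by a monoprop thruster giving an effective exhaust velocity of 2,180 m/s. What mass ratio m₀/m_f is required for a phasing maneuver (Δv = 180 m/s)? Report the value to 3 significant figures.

By the Tsiolkovsky rocket equation, m₀/m_f = exp(Δv / v_e) = exp(180 / 2180.0) = exp(0.0826) = 1.0861.

mass ratio ≈ 1.09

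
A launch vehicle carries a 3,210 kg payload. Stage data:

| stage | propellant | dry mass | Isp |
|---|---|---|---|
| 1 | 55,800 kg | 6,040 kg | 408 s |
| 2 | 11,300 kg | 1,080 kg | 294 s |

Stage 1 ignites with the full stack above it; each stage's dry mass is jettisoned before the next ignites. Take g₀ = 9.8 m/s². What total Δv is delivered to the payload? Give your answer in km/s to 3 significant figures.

Δv ≈ 8.82 km/s

Ignition mass of stage 1 = 55,800+6,040 + 11,300+1,080 + 3,210 = 77,430 kg.
Stage 1: m₀ = 77,430 kg, m_f = 77,430 − 55,800 = 21,630 kg; Δv = 408×9.8×ln(3.58) = 3998.4×1.2753 ≈ 5099 m/s.
Stage 2: m₀ = 15,590 kg, m_f = 15,590 − 11,300 = 4,290 kg; Δv = 294×9.8×ln(3.634) = 2881.2×1.2903 ≈ 3718 m/s.
Total Δv = 5099 + 3718 = 8817 m/s.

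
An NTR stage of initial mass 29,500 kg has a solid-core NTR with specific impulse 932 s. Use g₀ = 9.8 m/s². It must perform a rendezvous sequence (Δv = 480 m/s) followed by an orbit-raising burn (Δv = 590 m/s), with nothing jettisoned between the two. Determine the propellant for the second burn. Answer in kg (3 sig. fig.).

propellant for the second burn ≈ 1750 kg

v_e = Isp · g₀ = 932 × 9.8 = 9133.6 m/s.
After the first burn: m = 29500 × exp(−480/9133.6) = 29500 × 0.94880 = 27,989.6 kg.
After the second burn: m = 27,989.6 × exp(−590/9133.6) = 27,989.6 × 0.93745 = 26,238.9 kg.
Second-burn propellant = 27,989.6 − 26,238.9 = 1,750.7 kg.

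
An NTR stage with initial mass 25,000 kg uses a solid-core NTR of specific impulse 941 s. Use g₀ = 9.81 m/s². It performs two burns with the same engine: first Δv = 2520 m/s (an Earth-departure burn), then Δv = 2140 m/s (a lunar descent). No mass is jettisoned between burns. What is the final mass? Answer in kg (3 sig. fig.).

v_e = Isp · g₀ = 941 × 9.81 = 9231.2 m/s.
After the first burn: m = 25000 × exp(−2520/9231.2) = 25000 × 0.76110 = 19,027.5 kg.
After the second burn: m = 19,027.5 × exp(−2140/9231.2) = 19,027.5 × 0.79309 = 15,090.5 kg.

final mass ≈ 15100 kg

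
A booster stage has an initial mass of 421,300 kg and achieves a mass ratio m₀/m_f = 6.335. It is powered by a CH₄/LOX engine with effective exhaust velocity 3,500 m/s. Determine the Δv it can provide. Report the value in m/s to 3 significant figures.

From the ideal rocket equation, Δv = v_e · ln(6.335) = 3500.0 × 1.8461 ≈ 6461.3 m/s.

Δv ≈ 6460 m/s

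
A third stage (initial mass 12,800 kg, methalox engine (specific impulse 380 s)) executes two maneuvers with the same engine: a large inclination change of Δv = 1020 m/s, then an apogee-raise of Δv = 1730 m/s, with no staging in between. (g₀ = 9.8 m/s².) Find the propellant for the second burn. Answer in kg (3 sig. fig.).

propellant for the second burn ≈ 3620 kg

v_e = Isp · g₀ = 380 × 9.8 = 3724.0 m/s.
After the first burn: m = 12800 × exp(−1020/3724.0) = 12800 × 0.76041 = 9,733.25 kg.
After the second burn: m = 9,733.25 × exp(−1730/3724.0) = 9,733.25 × 0.62842 = 6,116.57 kg.
Second-burn propellant = 9,733.25 − 6,116.57 = 3,616.68 kg.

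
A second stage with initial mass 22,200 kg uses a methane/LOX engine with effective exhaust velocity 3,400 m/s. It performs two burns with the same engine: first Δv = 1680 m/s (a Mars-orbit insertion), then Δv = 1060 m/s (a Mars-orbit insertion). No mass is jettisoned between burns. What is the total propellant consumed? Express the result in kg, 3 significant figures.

After the first burn: m = 22200 × exp(−1680/3400.0) = 22200 × 0.61011 = 13,544.4 kg.
After the second burn: m = 13,544.4 × exp(−1060/3400.0) = 13,544.4 × 0.73215 = 9,916.53 kg.
Total propellant = m₀ − m_final = 22200 − 9,916.53 = 12,283.47 kg.

total propellant consumed ≈ 12300 kg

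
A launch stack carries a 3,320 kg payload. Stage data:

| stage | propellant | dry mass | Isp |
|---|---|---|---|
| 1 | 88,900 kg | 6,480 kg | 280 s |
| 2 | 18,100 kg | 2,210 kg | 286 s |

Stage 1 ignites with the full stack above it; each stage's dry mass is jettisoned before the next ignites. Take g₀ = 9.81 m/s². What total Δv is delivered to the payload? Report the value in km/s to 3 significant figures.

Ignition mass of stage 1 = 88,900+6,480 + 18,100+2,210 + 3,320 = 119,010 kg.
Stage 1: m₀ = 119,010 kg, m_f = 119,010 − 88,900 = 30,110 kg; Δv = 280×9.81×ln(3.953) = 2746.8×1.3744 ≈ 3775 m/s.
Stage 2: m₀ = 23,630 kg, m_f = 23,630 − 18,100 = 5,530 kg; Δv = 286×9.81×ln(4.273) = 2805.7×1.4523 ≈ 4075 m/s.
Total Δv = 3775 + 4075 = 7850 m/s.

Δv ≈ 7.85 km/s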